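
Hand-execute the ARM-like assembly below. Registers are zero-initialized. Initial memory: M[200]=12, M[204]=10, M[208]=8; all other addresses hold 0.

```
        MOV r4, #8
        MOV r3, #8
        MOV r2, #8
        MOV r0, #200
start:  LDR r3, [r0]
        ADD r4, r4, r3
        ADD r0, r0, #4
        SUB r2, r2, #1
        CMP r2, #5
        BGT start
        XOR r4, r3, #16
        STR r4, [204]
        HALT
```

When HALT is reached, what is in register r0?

MOV r4, #8 → r4=8
MOV r3, #8 → r3=8
MOV r2, #8 → r2=8
MOV r0, #200 → r0=200
LDR r3, [r0] → r3=M[200]=12
ADD r4, r4, r3 → r4=8+12=20
ADD r0, r0, #4 → r0=200+4=204
SUB r2, r2, #1 → r2=8-1=7
CMP r2, #5  (cmp 7,5)
BGT start: taken
LDR r3, [r0] → r3=M[204]=10
ADD r4, r4, r3 → r4=20+10=30
ADD r0, r0, #4 → r0=204+4=208
SUB r2, r2, #1 → r2=7-1=6
CMP r2, #5  (cmp 6,5)
BGT start: taken
LDR r3, [r0] → r3=M[208]=8
ADD r4, r4, r3 → r4=30+8=38
ADD r0, r0, #4 → r0=208+4=212
SUB r2, r2, #1 → r2=6-1=5
CMP r2, #5  (cmp 5,5)
BGT start: not taken
XOR r4, r3, #16 → r4=8^16=24
STR r4, [204] → M[204]=24
halt.

212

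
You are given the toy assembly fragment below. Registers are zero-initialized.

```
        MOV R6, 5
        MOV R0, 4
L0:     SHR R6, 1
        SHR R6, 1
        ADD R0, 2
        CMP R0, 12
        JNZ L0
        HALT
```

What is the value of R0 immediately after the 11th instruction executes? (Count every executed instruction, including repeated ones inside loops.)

8

after MOV R6, 5: R6=5
after MOV R0, 4: R0=4
after SHR R6, 1: R6=5>>1=2
after SHR R6, 1: R6=2>>1=1
after ADD R0, 2: R0=4+2=6
CMP R0, 12  (cmp 6,12)
JNZ L0: taken
after SHR R6, 1: R6=1>>1=0
after SHR R6, 1: R6=0>>1=0
after ADD R0, 2: R0=6+2=8
CMP R0, 12  (cmp 8,12)
After step 11: R0 = 8.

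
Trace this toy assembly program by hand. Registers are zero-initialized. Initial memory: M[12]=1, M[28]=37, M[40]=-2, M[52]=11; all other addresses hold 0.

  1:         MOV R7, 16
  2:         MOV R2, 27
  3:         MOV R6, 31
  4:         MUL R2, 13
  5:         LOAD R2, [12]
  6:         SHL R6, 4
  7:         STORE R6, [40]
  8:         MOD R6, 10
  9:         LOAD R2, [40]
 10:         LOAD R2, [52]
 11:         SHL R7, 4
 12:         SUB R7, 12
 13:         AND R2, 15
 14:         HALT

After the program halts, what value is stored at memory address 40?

after MOV R7, 16: R7=16
after MOV R2, 27: R2=27
after MOV R6, 31: R6=31
after MUL R2, 13: R2=27*13=351
after LOAD R2, [12]: R2=M[12]=1
after SHL R6, 4: R6=31<<4=496
STORE R6, [40] → M[40]=496
after MOD R6, 10: R6=496%10=6
after LOAD R2, [40]: R2=M[40]=496
after LOAD R2, [52]: R2=M[52]=11
after SHL R7, 4: R7=16<<4=256
after SUB R7, 12: R7=256-12=244
after AND R2, 15: R2=11&15=11
halt.

496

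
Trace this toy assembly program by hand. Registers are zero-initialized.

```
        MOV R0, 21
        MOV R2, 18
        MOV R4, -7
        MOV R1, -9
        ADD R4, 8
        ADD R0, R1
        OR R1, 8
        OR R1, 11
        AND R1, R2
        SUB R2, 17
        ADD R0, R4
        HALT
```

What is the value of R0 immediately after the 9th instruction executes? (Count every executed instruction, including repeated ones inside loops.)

after MOV R0, 21: R0=21
after MOV R2, 18: R2=18
after MOV R4, -7: R4=-7
after MOV R1, -9: R1=-9
after ADD R4, 8: R4=(-7)+8=1
after ADD R0, R1: R0=21+(-9)=12
after OR R1, 8: R1=(-9)|8=-1
after OR R1, 11: R1=(-1)|11=-1
after AND R1, R2: R1=(-1)&18=18
After step 9: R0 = 12.

12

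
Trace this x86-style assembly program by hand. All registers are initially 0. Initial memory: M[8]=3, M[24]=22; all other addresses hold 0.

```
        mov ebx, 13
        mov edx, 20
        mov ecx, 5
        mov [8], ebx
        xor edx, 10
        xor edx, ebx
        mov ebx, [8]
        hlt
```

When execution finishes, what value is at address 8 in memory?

13

ebx=13
edx=20
ecx=5
mov [8], ebx → M[8]=13
edx=20^10=30
edx=30^13=19
ebx=M[8]=13
halt.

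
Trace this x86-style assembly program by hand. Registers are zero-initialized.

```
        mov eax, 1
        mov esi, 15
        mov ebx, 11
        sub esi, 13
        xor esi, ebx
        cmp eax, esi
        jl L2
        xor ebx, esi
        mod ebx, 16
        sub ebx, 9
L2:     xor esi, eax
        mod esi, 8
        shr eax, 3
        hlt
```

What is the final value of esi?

eax=1
esi=15
ebx=11
esi=15-13=2
esi=2^11=9
cmp eax, esi  (cmp 1,9)
jl L2: taken
esi=9^1=8
esi=8%8=0
eax=1>>3=0
halt.

0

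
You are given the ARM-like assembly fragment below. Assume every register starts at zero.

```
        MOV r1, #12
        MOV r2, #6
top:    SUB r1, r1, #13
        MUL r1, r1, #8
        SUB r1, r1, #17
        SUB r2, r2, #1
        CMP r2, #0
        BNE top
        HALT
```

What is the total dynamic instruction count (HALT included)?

39

r1=12
r2=6
r1=12-13=-1
r1=(-1)*8=-8
r1=(-8)-17=-25
r2=6-1=5
CMP r2, #0  (cmp 5,0)
BNE top: taken
r1=(-25)-13=-38
r1=(-38)*8=-304
r1=(-304)-17=-321
r2=5-1=4
CMP r2, #0  (cmp 4,0)
BNE top: taken
r1=(-321)-13=-334
r1=(-334)*8=-2672
r1=(-2672)-17=-2689
r2=4-1=3
CMP r2, #0  (cmp 3,0)
BNE top: taken
r1=(-2689)-13=-2702
r1=(-2702)*8=-21616
r1=(-21616)-17=-21633
r2=3-1=2
CMP r2, #0  (cmp 2,0)
BNE top: taken
r1=(-21633)-13=-21646
r1=(-21646)*8=-173168
r1=(-173168)-17=-173185
r2=2-1=1
CMP r2, #0  (cmp 1,0)
BNE top: taken
r1=(-173185)-13=-173198
r1=(-173198)*8=-1385584
r1=(-1385584)-17=-1385601
r2=1-1=0
CMP r2, #0  (cmp 0,0)
BNE top: not taken
halt.
Total executed instructions: 39.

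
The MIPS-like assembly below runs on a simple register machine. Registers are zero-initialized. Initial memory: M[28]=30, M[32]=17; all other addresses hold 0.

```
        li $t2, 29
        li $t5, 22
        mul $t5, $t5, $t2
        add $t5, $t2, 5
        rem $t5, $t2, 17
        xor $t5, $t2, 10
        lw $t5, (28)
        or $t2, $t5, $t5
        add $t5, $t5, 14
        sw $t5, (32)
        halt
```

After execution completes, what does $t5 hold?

44

li $t2, 29 → $t2=29
li $t5, 22 → $t5=22
mul $t5, $t5, $t2 → $t5=22*29=638
add $t5, $t2, 5 → $t5=29+5=34
rem $t5, $t2, 17 → $t5=29%17=12
xor $t5, $t2, 10 → $t5=29^10=23
lw $t5, (28) → $t5=M[28]=30
or $t2, $t5, $t5 → $t2=30|30=30
add $t5, $t5, 14 → $t5=30+14=44
sw $t5, (32) → M[32]=44
halt.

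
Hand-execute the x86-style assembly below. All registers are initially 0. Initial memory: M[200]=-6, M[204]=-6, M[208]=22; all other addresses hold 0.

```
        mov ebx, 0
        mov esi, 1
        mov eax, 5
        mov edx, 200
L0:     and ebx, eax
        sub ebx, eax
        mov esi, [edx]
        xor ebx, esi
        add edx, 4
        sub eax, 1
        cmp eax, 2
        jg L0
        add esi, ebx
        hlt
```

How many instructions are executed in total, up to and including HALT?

30

after mov ebx, 0: ebx=0
after mov esi, 1: esi=1
after mov eax, 5: eax=5
after mov edx, 200: edx=200
after and ebx, eax: ebx=0&5=0
after sub ebx, eax: ebx=0-5=-5
after mov esi, [edx]: esi=M[200]=-6
after xor ebx, esi: ebx=(-5)^(-6)=1
after add edx, 4: edx=200+4=204
after sub eax, 1: eax=5-1=4
cmp eax, 2  (cmp 4,2)
jg L0: taken
after and ebx, eax: ebx=1&4=0
after sub ebx, eax: ebx=0-4=-4
after mov esi, [edx]: esi=M[204]=-6
after xor ebx, esi: ebx=(-4)^(-6)=6
after add edx, 4: edx=204+4=208
after sub eax, 1: eax=4-1=3
cmp eax, 2  (cmp 3,2)
jg L0: taken
after and ebx, eax: ebx=6&3=2
after sub ebx, eax: ebx=2-3=-1
after mov esi, [edx]: esi=M[208]=22
after xor ebx, esi: ebx=(-1)^22=-23
after add edx, 4: edx=208+4=212
after sub eax, 1: eax=3-1=2
cmp eax, 2  (cmp 2,2)
jg L0: not taken
after add esi, ebx: esi=22+(-23)=-1
halt.
Total executed instructions: 30.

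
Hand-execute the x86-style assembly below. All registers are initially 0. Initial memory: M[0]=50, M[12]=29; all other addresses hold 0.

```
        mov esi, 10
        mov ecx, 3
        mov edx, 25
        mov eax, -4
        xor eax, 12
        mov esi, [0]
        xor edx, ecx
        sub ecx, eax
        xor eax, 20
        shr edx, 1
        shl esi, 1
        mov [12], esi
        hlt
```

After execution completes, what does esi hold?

100

mov esi, 10 → esi=10
mov ecx, 3 → ecx=3
mov edx, 25 → edx=25
mov eax, -4 → eax=-4
xor eax, 12 → eax=(-4)^12=-16
mov esi, [0] → esi=M[0]=50
xor edx, ecx → edx=25^3=26
sub ecx, eax → ecx=3-(-16)=19
xor eax, 20 → eax=(-16)^20=-28
shr edx, 1 → edx=26>>1=13
shl esi, 1 → esi=50<<1=100
mov [12], esi → M[12]=100
halt.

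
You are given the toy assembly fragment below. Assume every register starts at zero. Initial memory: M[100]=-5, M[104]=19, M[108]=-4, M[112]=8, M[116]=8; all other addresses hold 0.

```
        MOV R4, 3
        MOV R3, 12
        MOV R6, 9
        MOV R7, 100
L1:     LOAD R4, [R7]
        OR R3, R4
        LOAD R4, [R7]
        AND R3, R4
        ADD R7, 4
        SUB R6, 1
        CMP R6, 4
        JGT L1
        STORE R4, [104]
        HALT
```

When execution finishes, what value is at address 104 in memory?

8

MOV R4, 3 → R4=3
MOV R3, 12 → R3=12
MOV R6, 9 → R6=9
MOV R7, 100 → R7=100
LOAD R4, [R7] → R4=M[100]=-5
OR R3, R4 → R3=12|(-5)=-1
LOAD R4, [R7] → R4=M[100]=-5
AND R3, R4 → R3=(-1)&(-5)=-5
ADD R7, 4 → R7=100+4=104
SUB R6, 1 → R6=9-1=8
CMP R6, 4  (cmp 8,4)
JGT L1: taken
LOAD R4, [R7] → R4=M[104]=19
OR R3, R4 → R3=(-5)|19=-5
LOAD R4, [R7] → R4=M[104]=19
AND R3, R4 → R3=(-5)&19=19
ADD R7, 4 → R7=104+4=108
SUB R6, 1 → R6=8-1=7
CMP R6, 4  (cmp 7,4)
JGT L1: taken
LOAD R4, [R7] → R4=M[108]=-4
OR R3, R4 → R3=19|(-4)=-1
LOAD R4, [R7] → R4=M[108]=-4
AND R3, R4 → R3=(-1)&(-4)=-4
ADD R7, 4 → R7=108+4=112
SUB R6, 1 → R6=7-1=6
CMP R6, 4  (cmp 6,4)
JGT L1: taken
LOAD R4, [R7] → R4=M[112]=8
OR R3, R4 → R3=(-4)|8=-4
LOAD R4, [R7] → R4=M[112]=8
AND R3, R4 → R3=(-4)&8=8
ADD R7, 4 → R7=112+4=116
SUB R6, 1 → R6=6-1=5
CMP R6, 4  (cmp 5,4)
JGT L1: taken
LOAD R4, [R7] → R4=M[116]=8
OR R3, R4 → R3=8|8=8
LOAD R4, [R7] → R4=M[116]=8
AND R3, R4 → R3=8&8=8
ADD R7, 4 → R7=116+4=120
SUB R6, 1 → R6=5-1=4
CMP R6, 4  (cmp 4,4)
JGT L1: not taken
STORE R4, [104] → M[104]=8
halt.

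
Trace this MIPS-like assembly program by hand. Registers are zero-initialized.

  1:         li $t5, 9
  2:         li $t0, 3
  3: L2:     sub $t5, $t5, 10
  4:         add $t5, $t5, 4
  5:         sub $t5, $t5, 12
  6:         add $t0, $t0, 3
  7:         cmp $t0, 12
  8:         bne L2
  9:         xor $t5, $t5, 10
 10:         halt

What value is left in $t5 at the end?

-39

li $t5, 9 → $t5=9
li $t0, 3 → $t0=3
sub $t5, $t5, 10 → $t5=9-10=-1
add $t5, $t5, 4 → $t5=(-1)+4=3
sub $t5, $t5, 12 → $t5=3-12=-9
add $t0, $t0, 3 → $t0=3+3=6
cmp $t0, 12  (cmp 6,12)
bne L2: taken
sub $t5, $t5, 10 → $t5=(-9)-10=-19
add $t5, $t5, 4 → $t5=(-19)+4=-15
sub $t5, $t5, 12 → $t5=(-15)-12=-27
add $t0, $t0, 3 → $t0=6+3=9
cmp $t0, 12  (cmp 9,12)
bne L2: taken
sub $t5, $t5, 10 → $t5=(-27)-10=-37
add $t5, $t5, 4 → $t5=(-37)+4=-33
sub $t5, $t5, 12 → $t5=(-33)-12=-45
add $t0, $t0, 3 → $t0=9+3=12
cmp $t0, 12  (cmp 12,12)
bne L2: not taken
xor $t5, $t5, 10 → $t5=(-45)^10=-39
halt.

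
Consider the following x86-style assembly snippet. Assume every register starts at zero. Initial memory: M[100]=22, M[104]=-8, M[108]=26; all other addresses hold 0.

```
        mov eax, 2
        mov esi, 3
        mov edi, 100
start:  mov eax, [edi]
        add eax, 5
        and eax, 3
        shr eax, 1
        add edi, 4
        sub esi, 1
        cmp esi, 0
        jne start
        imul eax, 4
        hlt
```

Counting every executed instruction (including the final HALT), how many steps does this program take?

29

after mov eax, 2: eax=2
after mov esi, 3: esi=3
after mov edi, 100: edi=100
after mov eax, [edi]: eax=M[100]=22
after add eax, 5: eax=22+5=27
after and eax, 3: eax=27&3=3
after shr eax, 1: eax=3>>1=1
after add edi, 4: edi=100+4=104
after sub esi, 1: esi=3-1=2
cmp esi, 0  (cmp 2,0)
jne start: taken
after mov eax, [edi]: eax=M[104]=-8
after add eax, 5: eax=(-8)+5=-3
after and eax, 3: eax=(-3)&3=1
after shr eax, 1: eax=1>>1=0
after add edi, 4: edi=104+4=108
after sub esi, 1: esi=2-1=1
cmp esi, 0  (cmp 1,0)
jne start: taken
after mov eax, [edi]: eax=M[108]=26
after add eax, 5: eax=26+5=31
after and eax, 3: eax=31&3=3
after shr eax, 1: eax=3>>1=1
after add edi, 4: edi=108+4=112
after sub esi, 1: esi=1-1=0
cmp esi, 0  (cmp 0,0)
jne start: not taken
after imul eax, 4: eax=1*4=4
halt.
Total executed instructions: 29.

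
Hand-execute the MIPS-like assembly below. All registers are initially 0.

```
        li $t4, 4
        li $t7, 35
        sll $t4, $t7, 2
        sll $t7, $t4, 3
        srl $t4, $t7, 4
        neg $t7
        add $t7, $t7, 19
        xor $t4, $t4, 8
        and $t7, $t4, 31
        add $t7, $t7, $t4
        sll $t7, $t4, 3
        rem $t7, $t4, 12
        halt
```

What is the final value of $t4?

78

$t4=4
$t7=35
$t4=35<<2=140
$t7=140<<3=1120
$t4=1120>>4=70
$t7=-(1120)=-1120
$t7=(-1120)+19=-1101
$t4=70^8=78
$t7=78&31=14
$t7=14+78=92
$t7=78<<3=624
$t7=78%12=6
halt.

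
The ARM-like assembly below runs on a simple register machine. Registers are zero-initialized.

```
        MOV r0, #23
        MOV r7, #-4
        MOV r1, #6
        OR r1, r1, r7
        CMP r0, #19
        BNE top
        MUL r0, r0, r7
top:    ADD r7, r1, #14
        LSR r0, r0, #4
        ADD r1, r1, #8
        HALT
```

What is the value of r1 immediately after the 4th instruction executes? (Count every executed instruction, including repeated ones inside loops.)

MOV r0, #23 → r0=23
MOV r7, #-4 → r7=-4
MOV r1, #6 → r1=6
OR r1, r1, r7 → r1=6|(-4)=-2
After step 4: r1 = -2.

-2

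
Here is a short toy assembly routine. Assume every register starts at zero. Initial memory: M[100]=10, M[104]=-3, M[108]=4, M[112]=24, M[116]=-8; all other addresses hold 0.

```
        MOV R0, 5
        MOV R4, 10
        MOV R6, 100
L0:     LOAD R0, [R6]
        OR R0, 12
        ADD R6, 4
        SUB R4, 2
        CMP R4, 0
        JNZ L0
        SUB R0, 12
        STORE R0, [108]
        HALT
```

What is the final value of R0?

MOV R0, 5 → R0=5
MOV R4, 10 → R4=10
MOV R6, 100 → R6=100
LOAD R0, [R6] → R0=M[100]=10
OR R0, 12 → R0=10|12=14
ADD R6, 4 → R6=100+4=104
SUB R4, 2 → R4=10-2=8
CMP R4, 0  (cmp 8,0)
JNZ L0: taken
LOAD R0, [R6] → R0=M[104]=-3
OR R0, 12 → R0=(-3)|12=-3
ADD R6, 4 → R6=104+4=108
SUB R4, 2 → R4=8-2=6
CMP R4, 0  (cmp 6,0)
JNZ L0: taken
LOAD R0, [R6] → R0=M[108]=4
OR R0, 12 → R0=4|12=12
ADD R6, 4 → R6=108+4=112
SUB R4, 2 → R4=6-2=4
CMP R4, 0  (cmp 4,0)
JNZ L0: taken
LOAD R0, [R6] → R0=M[112]=24
OR R0, 12 → R0=24|12=28
ADD R6, 4 → R6=112+4=116
SUB R4, 2 → R4=4-2=2
CMP R4, 0  (cmp 2,0)
JNZ L0: taken
LOAD R0, [R6] → R0=M[116]=-8
OR R0, 12 → R0=(-8)|12=-4
ADD R6, 4 → R6=116+4=120
SUB R4, 2 → R4=2-2=0
CMP R4, 0  (cmp 0,0)
JNZ L0: not taken
SUB R0, 12 → R0=(-4)-12=-16
STORE R0, [108] → M[108]=-16
halt.

-16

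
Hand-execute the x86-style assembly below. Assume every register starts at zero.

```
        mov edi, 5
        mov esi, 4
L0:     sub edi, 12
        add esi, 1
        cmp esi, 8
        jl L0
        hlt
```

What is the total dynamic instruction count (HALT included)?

edi=5
esi=4
edi=5-12=-7
esi=4+1=5
cmp esi, 8  (cmp 5,8)
jl L0: taken
edi=(-7)-12=-19
esi=5+1=6
cmp esi, 8  (cmp 6,8)
jl L0: taken
edi=(-19)-12=-31
esi=6+1=7
cmp esi, 8  (cmp 7,8)
jl L0: taken
edi=(-31)-12=-43
esi=7+1=8
cmp esi, 8  (cmp 8,8)
jl L0: not taken
halt.
Total executed instructions: 19.

19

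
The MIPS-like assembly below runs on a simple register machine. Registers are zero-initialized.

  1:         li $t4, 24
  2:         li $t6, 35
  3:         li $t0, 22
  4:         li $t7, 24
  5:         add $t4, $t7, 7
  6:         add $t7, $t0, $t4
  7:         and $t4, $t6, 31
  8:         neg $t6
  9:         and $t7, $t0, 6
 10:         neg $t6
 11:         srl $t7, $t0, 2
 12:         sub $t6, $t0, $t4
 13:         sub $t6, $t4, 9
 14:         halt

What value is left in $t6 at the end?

$t4=24
$t6=35
$t0=22
$t7=24
$t4=24+7=31
$t7=22+31=53
$t4=35&31=3
$t6=-(35)=-35
$t7=22&6=6
$t6=-(-35)=35
$t7=22>>2=5
$t6=22-3=19
$t6=3-9=-6
halt.

-6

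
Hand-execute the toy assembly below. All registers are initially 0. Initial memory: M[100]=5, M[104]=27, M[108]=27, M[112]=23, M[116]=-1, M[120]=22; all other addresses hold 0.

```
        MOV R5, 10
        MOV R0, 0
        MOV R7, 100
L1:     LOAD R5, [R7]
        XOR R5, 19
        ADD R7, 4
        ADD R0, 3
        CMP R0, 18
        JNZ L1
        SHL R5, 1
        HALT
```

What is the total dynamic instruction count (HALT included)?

after MOV R5, 10: R5=10
after MOV R0, 0: R0=0
after MOV R7, 100: R7=100
after LOAD R5, [R7]: R5=M[100]=5
after XOR R5, 19: R5=5^19=22
after ADD R7, 4: R7=100+4=104
after ADD R0, 3: R0=0+3=3
CMP R0, 18  (cmp 3,18)
JNZ L1: taken
after LOAD R5, [R7]: R5=M[104]=27
after XOR R5, 19: R5=27^19=8
after ADD R7, 4: R7=104+4=108
after ADD R0, 3: R0=3+3=6
CMP R0, 18  (cmp 6,18)
JNZ L1: taken
after LOAD R5, [R7]: R5=M[108]=27
after XOR R5, 19: R5=27^19=8
after ADD R7, 4: R7=108+4=112
after ADD R0, 3: R0=6+3=9
CMP R0, 18  (cmp 9,18)
JNZ L1: taken
after LOAD R5, [R7]: R5=M[112]=23
after XOR R5, 19: R5=23^19=4
after ADD R7, 4: R7=112+4=116
after ADD R0, 3: R0=9+3=12
CMP R0, 18  (cmp 12,18)
JNZ L1: taken
after LOAD R5, [R7]: R5=M[116]=-1
after XOR R5, 19: R5=(-1)^19=-20
after ADD R7, 4: R7=116+4=120
after ADD R0, 3: R0=12+3=15
CMP R0, 18  (cmp 15,18)
JNZ L1: taken
after LOAD R5, [R7]: R5=M[120]=22
after XOR R5, 19: R5=22^19=5
after ADD R7, 4: R7=120+4=124
after ADD R0, 3: R0=15+3=18
CMP R0, 18  (cmp 18,18)
JNZ L1: not taken
after SHL R5, 1: R5=5<<1=10
halt.
Total executed instructions: 41.

41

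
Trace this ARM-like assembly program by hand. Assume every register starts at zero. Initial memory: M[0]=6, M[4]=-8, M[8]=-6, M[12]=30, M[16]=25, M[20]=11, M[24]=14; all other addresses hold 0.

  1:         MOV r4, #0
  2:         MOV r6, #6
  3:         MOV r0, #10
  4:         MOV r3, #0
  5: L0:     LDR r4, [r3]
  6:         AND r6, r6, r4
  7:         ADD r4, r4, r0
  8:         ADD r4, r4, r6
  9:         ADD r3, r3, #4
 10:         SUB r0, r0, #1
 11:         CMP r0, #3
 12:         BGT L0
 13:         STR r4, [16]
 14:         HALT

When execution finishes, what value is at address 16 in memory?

after MOV r4, #0: r4=0
after MOV r6, #6: r6=6
after MOV r0, #10: r0=10
after MOV r3, #0: r3=0
after LDR r4, [r3]: r4=M[0]=6
after AND r6, r6, r4: r6=6&6=6
after ADD r4, r4, r0: r4=6+10=16
after ADD r4, r4, r6: r4=16+6=22
after ADD r3, r3, #4: r3=0+4=4
after SUB r0, r0, #1: r0=10-1=9
CMP r0, #3  (cmp 9,3)
BGT L0: taken
after LDR r4, [r3]: r4=M[4]=-8
after AND r6, r6, r4: r6=6&(-8)=0
after ADD r4, r4, r0: r4=(-8)+9=1
after ADD r4, r4, r6: r4=1+0=1
after ADD r3, r3, #4: r3=4+4=8
after SUB r0, r0, #1: r0=9-1=8
CMP r0, #3  (cmp 8,3)
BGT L0: taken
after LDR r4, [r3]: r4=M[8]=-6
after AND r6, r6, r4: r6=0&(-6)=0
after ADD r4, r4, r0: r4=(-6)+8=2
after ADD r4, r4, r6: r4=2+0=2
after ADD r3, r3, #4: r3=8+4=12
after SUB r0, r0, #1: r0=8-1=7
CMP r0, #3  (cmp 7,3)
BGT L0: taken
after LDR r4, [r3]: r4=M[12]=30
after AND r6, r6, r4: r6=0&30=0
after ADD r4, r4, r0: r4=30+7=37
after ADD r4, r4, r6: r4=37+0=37
after ADD r3, r3, #4: r3=12+4=16
after SUB r0, r0, #1: r0=7-1=6
CMP r0, #3  (cmp 6,3)
BGT L0: taken
after LDR r4, [r3]: r4=M[16]=25
after AND r6, r6, r4: r6=0&25=0
after ADD r4, r4, r0: r4=25+6=31
after ADD r4, r4, r6: r4=31+0=31
after ADD r3, r3, #4: r3=16+4=20
after SUB r0, r0, #1: r0=6-1=5
CMP r0, #3  (cmp 5,3)
BGT L0: taken
after LDR r4, [r3]: r4=M[20]=11
after AND r6, r6, r4: r6=0&11=0
after ADD r4, r4, r0: r4=11+5=16
after ADD r4, r4, r6: r4=16+0=16
after ADD r3, r3, #4: r3=20+4=24
after SUB r0, r0, #1: r0=5-1=4
CMP r0, #3  (cmp 4,3)
BGT L0: taken
after LDR r4, [r3]: r4=M[24]=14
after AND r6, r6, r4: r6=0&14=0
after ADD r4, r4, r0: r4=14+4=18
after ADD r4, r4, r6: r4=18+0=18
after ADD r3, r3, #4: r3=24+4=28
after SUB r0, r0, #1: r0=4-1=3
CMP r0, #3  (cmp 3,3)
BGT L0: not taken
STR r4, [16] → M[16]=18
halt.

18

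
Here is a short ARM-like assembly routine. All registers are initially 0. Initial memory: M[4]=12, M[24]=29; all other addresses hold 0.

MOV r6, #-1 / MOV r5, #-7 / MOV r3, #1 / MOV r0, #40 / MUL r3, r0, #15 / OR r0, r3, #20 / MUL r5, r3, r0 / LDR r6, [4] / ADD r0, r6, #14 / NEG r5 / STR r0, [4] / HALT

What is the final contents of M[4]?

26

after MOV r6, #-1: r6=-1
after MOV r5, #-7: r5=-7
after MOV r3, #1: r3=1
after MOV r0, #40: r0=40
after MUL r3, r0, #15: r3=40*15=600
after OR r0, r3, #20: r0=600|20=604
after MUL r5, r3, r0: r5=600*604=362400
after LDR r6, [4]: r6=M[4]=12
after ADD r0, r6, #14: r0=12+14=26
after NEG r5: r5=-(362400)=-362400
STR r0, [4] → M[4]=26
halt.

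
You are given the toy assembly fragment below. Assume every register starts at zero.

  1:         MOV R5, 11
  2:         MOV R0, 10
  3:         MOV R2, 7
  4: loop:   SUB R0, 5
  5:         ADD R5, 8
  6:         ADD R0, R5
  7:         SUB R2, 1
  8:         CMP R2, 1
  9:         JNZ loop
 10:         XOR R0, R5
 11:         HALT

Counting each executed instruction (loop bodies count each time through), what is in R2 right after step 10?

R5=11
R0=10
R2=7
R0=10-5=5
R5=11+8=19
R0=5+19=24
R2=7-1=6
CMP R2, 1  (cmp 6,1)
JNZ loop: taken
R0=24-5=19
After step 10: R2 = 6.

6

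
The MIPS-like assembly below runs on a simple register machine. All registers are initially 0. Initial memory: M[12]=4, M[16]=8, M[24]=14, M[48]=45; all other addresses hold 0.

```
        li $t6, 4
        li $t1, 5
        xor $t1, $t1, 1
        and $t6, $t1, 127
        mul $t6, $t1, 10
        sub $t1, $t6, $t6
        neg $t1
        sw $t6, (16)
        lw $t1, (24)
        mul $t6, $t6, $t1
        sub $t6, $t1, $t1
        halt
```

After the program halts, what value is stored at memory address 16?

40

after li $t6, 4: $t6=4
after li $t1, 5: $t1=5
after xor $t1, $t1, 1: $t1=5^1=4
after and $t6, $t1, 127: $t6=4&127=4
after mul $t6, $t1, 10: $t6=4*10=40
after sub $t1, $t6, $t6: $t1=40-40=0
after neg $t1: $t1=-(0)=0
sw $t6, (16) → M[16]=40
after lw $t1, (24): $t1=M[24]=14
after mul $t6, $t6, $t1: $t6=40*14=560
after sub $t6, $t1, $t1: $t6=14-14=0
halt.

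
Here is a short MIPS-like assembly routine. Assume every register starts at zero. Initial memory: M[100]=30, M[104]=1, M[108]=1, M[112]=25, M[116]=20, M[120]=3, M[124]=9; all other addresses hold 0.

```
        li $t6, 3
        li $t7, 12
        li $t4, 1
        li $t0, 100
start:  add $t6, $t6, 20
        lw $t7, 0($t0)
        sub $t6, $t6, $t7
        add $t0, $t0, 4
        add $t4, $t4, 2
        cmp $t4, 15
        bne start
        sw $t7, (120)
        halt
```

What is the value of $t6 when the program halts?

54

li $t6, 3 → $t6=3
li $t7, 12 → $t7=12
li $t4, 1 → $t4=1
li $t0, 100 → $t0=100
add $t6, $t6, 20 → $t6=3+20=23
lw $t7, 0($t0) → $t7=M[100]=30
sub $t6, $t6, $t7 → $t6=23-30=-7
add $t0, $t0, 4 → $t0=100+4=104
add $t4, $t4, 2 → $t4=1+2=3
cmp $t4, 15  (cmp 3,15)
bne start: taken
add $t6, $t6, 20 → $t6=(-7)+20=13
lw $t7, 0($t0) → $t7=M[104]=1
sub $t6, $t6, $t7 → $t6=13-1=12
add $t0, $t0, 4 → $t0=104+4=108
add $t4, $t4, 2 → $t4=3+2=5
cmp $t4, 15  (cmp 5,15)
bne start: taken
add $t6, $t6, 20 → $t6=12+20=32
lw $t7, 0($t0) → $t7=M[108]=1
sub $t6, $t6, $t7 → $t6=32-1=31
add $t0, $t0, 4 → $t0=108+4=112
add $t4, $t4, 2 → $t4=5+2=7
cmp $t4, 15  (cmp 7,15)
bne start: taken
add $t6, $t6, 20 → $t6=31+20=51
lw $t7, 0($t0) → $t7=M[112]=25
sub $t6, $t6, $t7 → $t6=51-25=26
add $t0, $t0, 4 → $t0=112+4=116
add $t4, $t4, 2 → $t4=7+2=9
cmp $t4, 15  (cmp 9,15)
bne start: taken
add $t6, $t6, 20 → $t6=26+20=46
lw $t7, 0($t0) → $t7=M[116]=20
sub $t6, $t6, $t7 → $t6=46-20=26
add $t0, $t0, 4 → $t0=116+4=120
add $t4, $t4, 2 → $t4=9+2=11
cmp $t4, 15  (cmp 11,15)
bne start: taken
add $t6, $t6, 20 → $t6=26+20=46
lw $t7, 0($t0) → $t7=M[120]=3
sub $t6, $t6, $t7 → $t6=46-3=43
add $t0, $t0, 4 → $t0=120+4=124
add $t4, $t4, 2 → $t4=11+2=13
cmp $t4, 15  (cmp 13,15)
bne start: taken
add $t6, $t6, 20 → $t6=43+20=63
lw $t7, 0($t0) → $t7=M[124]=9
sub $t6, $t6, $t7 → $t6=63-9=54
add $t0, $t0, 4 → $t0=124+4=128
add $t4, $t4, 2 → $t4=13+2=15
cmp $t4, 15  (cmp 15,15)
bne start: not taken
sw $t7, (120) → M[120]=9
halt.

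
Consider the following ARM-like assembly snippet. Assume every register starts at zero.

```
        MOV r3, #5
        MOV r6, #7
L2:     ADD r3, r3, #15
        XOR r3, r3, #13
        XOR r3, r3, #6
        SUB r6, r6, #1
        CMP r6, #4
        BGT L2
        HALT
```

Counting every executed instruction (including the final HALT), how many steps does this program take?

after MOV r3, #5: r3=5
after MOV r6, #7: r6=7
after ADD r3, r3, #15: r3=5+15=20
after XOR r3, r3, #13: r3=20^13=25
after XOR r3, r3, #6: r3=25^6=31
after SUB r6, r6, #1: r6=7-1=6
CMP r6, #4  (cmp 6,4)
BGT L2: taken
after ADD r3, r3, #15: r3=31+15=46
after XOR r3, r3, #13: r3=46^13=35
after XOR r3, r3, #6: r3=35^6=37
after SUB r6, r6, #1: r6=6-1=5
CMP r6, #4  (cmp 5,4)
BGT L2: taken
after ADD r3, r3, #15: r3=37+15=52
after XOR r3, r3, #13: r3=52^13=57
after XOR r3, r3, #6: r3=57^6=63
after SUB r6, r6, #1: r6=5-1=4
CMP r6, #4  (cmp 4,4)
BGT L2: not taken
halt.
Total executed instructions: 21.

21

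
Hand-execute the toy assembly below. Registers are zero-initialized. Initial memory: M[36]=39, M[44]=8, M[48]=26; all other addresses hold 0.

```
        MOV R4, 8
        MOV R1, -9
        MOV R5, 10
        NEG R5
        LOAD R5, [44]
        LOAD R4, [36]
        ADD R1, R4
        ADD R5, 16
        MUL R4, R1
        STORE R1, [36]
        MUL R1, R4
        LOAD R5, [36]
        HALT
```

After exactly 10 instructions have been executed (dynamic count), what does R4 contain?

1170

R4=8
R1=-9
R5=10
R5=-(10)=-10
R5=M[44]=8
R4=M[36]=39
R1=(-9)+39=30
R5=8+16=24
R4=39*30=1170
STORE R1, [36] → M[36]=30
After step 10: R4 = 1170.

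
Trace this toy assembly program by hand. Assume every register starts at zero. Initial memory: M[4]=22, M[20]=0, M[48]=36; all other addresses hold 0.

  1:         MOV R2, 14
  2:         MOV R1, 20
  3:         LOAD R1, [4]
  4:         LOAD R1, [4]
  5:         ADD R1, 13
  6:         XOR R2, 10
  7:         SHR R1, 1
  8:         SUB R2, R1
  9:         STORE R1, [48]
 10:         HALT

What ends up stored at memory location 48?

R2=14
R1=20
R1=M[4]=22
R1=M[4]=22
R1=22+13=35
R2=14^10=4
R1=35>>1=17
R2=4-17=-13
STORE R1, [48] → M[48]=17
halt.

17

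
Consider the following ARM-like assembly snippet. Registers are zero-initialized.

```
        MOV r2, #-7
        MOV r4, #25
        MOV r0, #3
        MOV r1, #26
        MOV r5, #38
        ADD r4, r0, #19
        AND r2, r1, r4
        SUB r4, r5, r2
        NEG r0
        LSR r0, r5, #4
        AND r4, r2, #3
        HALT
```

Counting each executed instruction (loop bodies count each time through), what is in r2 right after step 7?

18

MOV r2, #-7 → r2=-7
MOV r4, #25 → r4=25
MOV r0, #3 → r0=3
MOV r1, #26 → r1=26
MOV r5, #38 → r5=38
ADD r4, r0, #19 → r4=3+19=22
AND r2, r1, r4 → r2=26&22=18
After step 7: r2 = 18.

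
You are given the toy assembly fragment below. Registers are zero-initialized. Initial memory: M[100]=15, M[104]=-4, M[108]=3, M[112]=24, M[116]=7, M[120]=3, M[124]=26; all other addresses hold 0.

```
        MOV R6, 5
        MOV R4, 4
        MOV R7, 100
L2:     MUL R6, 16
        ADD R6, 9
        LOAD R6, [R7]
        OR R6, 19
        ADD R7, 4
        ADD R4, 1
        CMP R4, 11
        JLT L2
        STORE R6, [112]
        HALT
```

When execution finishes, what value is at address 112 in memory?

MOV R6, 5 → R6=5
MOV R4, 4 → R4=4
MOV R7, 100 → R7=100
MUL R6, 16 → R6=5*16=80
ADD R6, 9 → R6=80+9=89
LOAD R6, [R7] → R6=M[100]=15
OR R6, 19 → R6=15|19=31
ADD R7, 4 → R7=100+4=104
ADD R4, 1 → R4=4+1=5
CMP R4, 11  (cmp 5,11)
JLT L2: taken
MUL R6, 16 → R6=31*16=496
ADD R6, 9 → R6=496+9=505
LOAD R6, [R7] → R6=M[104]=-4
OR R6, 19 → R6=(-4)|19=-1
ADD R7, 4 → R7=104+4=108
ADD R4, 1 → R4=5+1=6
CMP R4, 11  (cmp 6,11)
JLT L2: taken
MUL R6, 16 → R6=(-1)*16=-16
ADD R6, 9 → R6=(-16)+9=-7
LOAD R6, [R7] → R6=M[108]=3
OR R6, 19 → R6=3|19=19
ADD R7, 4 → R7=108+4=112
ADD R4, 1 → R4=6+1=7
CMP R4, 11  (cmp 7,11)
JLT L2: taken
MUL R6, 16 → R6=19*16=304
ADD R6, 9 → R6=304+9=313
LOAD R6, [R7] → R6=M[112]=24
OR R6, 19 → R6=24|19=27
ADD R7, 4 → R7=112+4=116
ADD R4, 1 → R4=7+1=8
CMP R4, 11  (cmp 8,11)
JLT L2: taken
MUL R6, 16 → R6=27*16=432
ADD R6, 9 → R6=432+9=441
LOAD R6, [R7] → R6=M[116]=7
OR R6, 19 → R6=7|19=23
ADD R7, 4 → R7=116+4=120
ADD R4, 1 → R4=8+1=9
CMP R4, 11  (cmp 9,11)
JLT L2: taken
MUL R6, 16 → R6=23*16=368
ADD R6, 9 → R6=368+9=377
LOAD R6, [R7] → R6=M[120]=3
OR R6, 19 → R6=3|19=19
ADD R7, 4 → R7=120+4=124
ADD R4, 1 → R4=9+1=10
CMP R4, 11  (cmp 10,11)
JLT L2: taken
MUL R6, 16 → R6=19*16=304
ADD R6, 9 → R6=304+9=313
LOAD R6, [R7] → R6=M[124]=26
OR R6, 19 → R6=26|19=27
ADD R7, 4 → R7=124+4=128
ADD R4, 1 → R4=10+1=11
CMP R4, 11  (cmp 11,11)
JLT L2: not taken
STORE R6, [112] → M[112]=27
halt.

27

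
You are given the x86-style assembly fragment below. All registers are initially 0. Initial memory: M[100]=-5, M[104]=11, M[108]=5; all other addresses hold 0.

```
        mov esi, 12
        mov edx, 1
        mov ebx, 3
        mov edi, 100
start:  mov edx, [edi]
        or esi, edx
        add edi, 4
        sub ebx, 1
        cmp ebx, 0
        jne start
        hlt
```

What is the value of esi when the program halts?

after mov esi, 12: esi=12
after mov edx, 1: edx=1
after mov ebx, 3: ebx=3
after mov edi, 100: edi=100
after mov edx, [edi]: edx=M[100]=-5
after or esi, edx: esi=12|(-5)=-1
after add edi, 4: edi=100+4=104
after sub ebx, 1: ebx=3-1=2
cmp ebx, 0  (cmp 2,0)
jne start: taken
after mov edx, [edi]: edx=M[104]=11
after or esi, edx: esi=(-1)|11=-1
after add edi, 4: edi=104+4=108
after sub ebx, 1: ebx=2-1=1
cmp ebx, 0  (cmp 1,0)
jne start: taken
after mov edx, [edi]: edx=M[108]=5
after or esi, edx: esi=(-1)|5=-1
after add edi, 4: edi=108+4=112
after sub ebx, 1: ebx=1-1=0
cmp ebx, 0  (cmp 0,0)
jne start: not taken
halt.

-1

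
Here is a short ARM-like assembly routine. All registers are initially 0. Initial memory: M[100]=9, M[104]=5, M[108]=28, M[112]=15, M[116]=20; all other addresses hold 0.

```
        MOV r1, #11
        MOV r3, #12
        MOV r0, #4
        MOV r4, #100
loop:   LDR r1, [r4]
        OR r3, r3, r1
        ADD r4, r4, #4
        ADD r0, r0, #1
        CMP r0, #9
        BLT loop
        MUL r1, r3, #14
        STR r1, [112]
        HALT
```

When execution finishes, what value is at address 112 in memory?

434

r1=11
r3=12
r0=4
r4=100
r1=M[100]=9
r3=12|9=13
r4=100+4=104
r0=4+1=5
CMP r0, #9  (cmp 5,9)
BLT loop: taken
r1=M[104]=5
r3=13|5=13
r4=104+4=108
r0=5+1=6
CMP r0, #9  (cmp 6,9)
BLT loop: taken
r1=M[108]=28
r3=13|28=29
r4=108+4=112
r0=6+1=7
CMP r0, #9  (cmp 7,9)
BLT loop: taken
r1=M[112]=15
r3=29|15=31
r4=112+4=116
r0=7+1=8
CMP r0, #9  (cmp 8,9)
BLT loop: taken
r1=M[116]=20
r3=31|20=31
r4=116+4=120
r0=8+1=9
CMP r0, #9  (cmp 9,9)
BLT loop: not taken
r1=31*14=434
STR r1, [112] → M[112]=434
halt.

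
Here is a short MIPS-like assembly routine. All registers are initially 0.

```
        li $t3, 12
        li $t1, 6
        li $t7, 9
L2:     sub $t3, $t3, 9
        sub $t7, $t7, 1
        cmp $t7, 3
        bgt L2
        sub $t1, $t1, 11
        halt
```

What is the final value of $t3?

-42

$t3=12
$t1=6
$t7=9
$t3=12-9=3
$t7=9-1=8
cmp $t7, 3  (cmp 8,3)
bgt L2: taken
$t3=3-9=-6
$t7=8-1=7
cmp $t7, 3  (cmp 7,3)
bgt L2: taken
$t3=(-6)-9=-15
$t7=7-1=6
cmp $t7, 3  (cmp 6,3)
bgt L2: taken
$t3=(-15)-9=-24
$t7=6-1=5
cmp $t7, 3  (cmp 5,3)
bgt L2: taken
$t3=(-24)-9=-33
$t7=5-1=4
cmp $t7, 3  (cmp 4,3)
bgt L2: taken
$t3=(-33)-9=-42
$t7=4-1=3
cmp $t7, 3  (cmp 3,3)
bgt L2: not taken
$t1=6-11=-5
halt.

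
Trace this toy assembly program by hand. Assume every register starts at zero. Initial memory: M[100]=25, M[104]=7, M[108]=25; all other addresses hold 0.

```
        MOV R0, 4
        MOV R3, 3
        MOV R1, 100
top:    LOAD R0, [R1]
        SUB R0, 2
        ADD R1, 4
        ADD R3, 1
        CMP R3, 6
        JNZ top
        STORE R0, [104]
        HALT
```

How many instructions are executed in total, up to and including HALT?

after MOV R0, 4: R0=4
after MOV R3, 3: R3=3
after MOV R1, 100: R1=100
after LOAD R0, [R1]: R0=M[100]=25
after SUB R0, 2: R0=25-2=23
after ADD R1, 4: R1=100+4=104
after ADD R3, 1: R3=3+1=4
CMP R3, 6  (cmp 4,6)
JNZ top: taken
after LOAD R0, [R1]: R0=M[104]=7
after SUB R0, 2: R0=7-2=5
after ADD R1, 4: R1=104+4=108
after ADD R3, 1: R3=4+1=5
CMP R3, 6  (cmp 5,6)
JNZ top: taken
after LOAD R0, [R1]: R0=M[108]=25
after SUB R0, 2: R0=25-2=23
after ADD R1, 4: R1=108+4=112
after ADD R3, 1: R3=5+1=6
CMP R3, 6  (cmp 6,6)
JNZ top: not taken
STORE R0, [104] → M[104]=23
halt.
Total executed instructions: 23.

23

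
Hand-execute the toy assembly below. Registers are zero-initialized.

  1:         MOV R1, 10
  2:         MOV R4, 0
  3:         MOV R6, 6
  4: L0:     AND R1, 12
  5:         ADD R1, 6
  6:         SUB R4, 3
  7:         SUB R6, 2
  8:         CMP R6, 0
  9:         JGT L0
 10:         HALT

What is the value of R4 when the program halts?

-9

MOV R1, 10 → R1=10
MOV R4, 0 → R4=0
MOV R6, 6 → R6=6
AND R1, 12 → R1=10&12=8
ADD R1, 6 → R1=8+6=14
SUB R4, 3 → R4=0-3=-3
SUB R6, 2 → R6=6-2=4
CMP R6, 0  (cmp 4,0)
JGT L0: taken
AND R1, 12 → R1=14&12=12
ADD R1, 6 → R1=12+6=18
SUB R4, 3 → R4=(-3)-3=-6
SUB R6, 2 → R6=4-2=2
CMP R6, 0  (cmp 2,0)
JGT L0: taken
AND R1, 12 → R1=18&12=0
ADD R1, 6 → R1=0+6=6
SUB R4, 3 → R4=(-6)-3=-9
SUB R6, 2 → R6=2-2=0
CMP R6, 0  (cmp 0,0)
JGT L0: not taken
halt.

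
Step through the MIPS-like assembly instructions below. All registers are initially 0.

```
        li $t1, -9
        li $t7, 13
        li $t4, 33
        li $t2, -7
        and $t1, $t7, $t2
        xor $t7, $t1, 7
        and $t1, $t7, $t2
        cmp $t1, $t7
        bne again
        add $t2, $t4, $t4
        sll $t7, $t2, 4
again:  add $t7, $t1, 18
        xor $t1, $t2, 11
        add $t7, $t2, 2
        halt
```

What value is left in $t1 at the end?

$t1=-9
$t7=13
$t4=33
$t2=-7
$t1=13&(-7)=9
$t7=9^7=14
$t1=14&(-7)=8
cmp $t1, $t7  (cmp 8,14)
bne again: taken
$t7=8+18=26
$t1=(-7)^11=-14
$t7=(-7)+2=-5
halt.

-14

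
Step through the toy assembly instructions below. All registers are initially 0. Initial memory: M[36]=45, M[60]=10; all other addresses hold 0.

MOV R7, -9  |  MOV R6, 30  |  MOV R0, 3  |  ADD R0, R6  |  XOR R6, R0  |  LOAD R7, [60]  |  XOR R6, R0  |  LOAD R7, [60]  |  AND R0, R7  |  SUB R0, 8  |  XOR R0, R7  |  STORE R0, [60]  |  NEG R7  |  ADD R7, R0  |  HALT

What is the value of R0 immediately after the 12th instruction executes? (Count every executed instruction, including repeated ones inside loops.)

-14

after MOV R7, -9: R7=-9
after MOV R6, 30: R6=30
after MOV R0, 3: R0=3
after ADD R0, R6: R0=3+30=33
after XOR R6, R0: R6=30^33=63
after LOAD R7, [60]: R7=M[60]=10
after XOR R6, R0: R6=63^33=30
after LOAD R7, [60]: R7=M[60]=10
after AND R0, R7: R0=33&10=0
after SUB R0, 8: R0=0-8=-8
after XOR R0, R7: R0=(-8)^10=-14
STORE R0, [60] → M[60]=-14
After step 12: R0 = -14.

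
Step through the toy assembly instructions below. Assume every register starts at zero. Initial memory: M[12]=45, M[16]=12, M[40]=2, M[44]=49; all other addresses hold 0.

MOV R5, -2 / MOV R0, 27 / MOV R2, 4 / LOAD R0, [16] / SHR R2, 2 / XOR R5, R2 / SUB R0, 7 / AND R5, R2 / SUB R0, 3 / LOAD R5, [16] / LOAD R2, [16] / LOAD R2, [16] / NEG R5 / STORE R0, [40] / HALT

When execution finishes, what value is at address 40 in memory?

after MOV R5, -2: R5=-2
after MOV R0, 27: R0=27
after MOV R2, 4: R2=4
after LOAD R0, [16]: R0=M[16]=12
after SHR R2, 2: R2=4>>2=1
after XOR R5, R2: R5=(-2)^1=-1
after SUB R0, 7: R0=12-7=5
after AND R5, R2: R5=(-1)&1=1
after SUB R0, 3: R0=5-3=2
after LOAD R5, [16]: R5=M[16]=12
after LOAD R2, [16]: R2=M[16]=12
after LOAD R2, [16]: R2=M[16]=12
after NEG R5: R5=-(12)=-12
STORE R0, [40] → M[40]=2
halt.

2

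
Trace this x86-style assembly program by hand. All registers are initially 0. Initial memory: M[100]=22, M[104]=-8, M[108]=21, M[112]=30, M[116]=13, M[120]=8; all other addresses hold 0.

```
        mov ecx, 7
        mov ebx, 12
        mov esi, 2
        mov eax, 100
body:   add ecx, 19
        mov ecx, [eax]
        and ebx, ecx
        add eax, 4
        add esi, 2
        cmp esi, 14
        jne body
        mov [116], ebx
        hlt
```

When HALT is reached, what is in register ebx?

0

ecx=7
ebx=12
esi=2
eax=100
ecx=7+19=26
ecx=M[100]=22
ebx=12&22=4
eax=100+4=104
esi=2+2=4
cmp esi, 14  (cmp 4,14)
jne body: taken
ecx=22+19=41
ecx=M[104]=-8
ebx=4&(-8)=0
eax=104+4=108
esi=4+2=6
cmp esi, 14  (cmp 6,14)
jne body: taken
ecx=(-8)+19=11
ecx=M[108]=21
ebx=0&21=0
eax=108+4=112
esi=6+2=8
cmp esi, 14  (cmp 8,14)
jne body: taken
ecx=21+19=40
ecx=M[112]=30
ebx=0&30=0
eax=112+4=116
esi=8+2=10
cmp esi, 14  (cmp 10,14)
jne body: taken
ecx=30+19=49
ecx=M[116]=13
ebx=0&13=0
eax=116+4=120
esi=10+2=12
cmp esi, 14  (cmp 12,14)
jne body: taken
ecx=13+19=32
ecx=M[120]=8
ebx=0&8=0
eax=120+4=124
esi=12+2=14
cmp esi, 14  (cmp 14,14)
jne body: not taken
mov [116], ebx → M[116]=0
halt.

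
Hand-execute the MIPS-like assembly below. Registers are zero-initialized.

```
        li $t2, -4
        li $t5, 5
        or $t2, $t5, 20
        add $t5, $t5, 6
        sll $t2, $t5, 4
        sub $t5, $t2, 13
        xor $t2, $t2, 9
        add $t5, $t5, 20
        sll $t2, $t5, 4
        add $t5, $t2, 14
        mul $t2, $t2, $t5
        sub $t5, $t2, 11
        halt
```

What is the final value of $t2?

$t2=-4
$t5=5
$t2=5|20=21
$t5=5+6=11
$t2=11<<4=176
$t5=176-13=163
$t2=176^9=185
$t5=163+20=183
$t2=183<<4=2928
$t5=2928+14=2942
$t2=2928*2942=8614176
$t5=8614176-11=8614165
halt.

8614176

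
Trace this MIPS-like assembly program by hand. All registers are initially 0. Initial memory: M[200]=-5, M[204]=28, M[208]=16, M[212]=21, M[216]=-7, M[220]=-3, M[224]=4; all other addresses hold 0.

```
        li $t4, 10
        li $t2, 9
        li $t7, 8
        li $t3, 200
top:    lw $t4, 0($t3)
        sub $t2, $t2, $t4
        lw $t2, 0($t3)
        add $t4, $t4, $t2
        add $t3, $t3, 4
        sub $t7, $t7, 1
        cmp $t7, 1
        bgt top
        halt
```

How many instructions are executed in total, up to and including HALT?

$t4=10
$t2=9
$t7=8
$t3=200
$t4=M[200]=-5
$t2=9-(-5)=14
$t2=M[200]=-5
$t4=(-5)+(-5)=-10
$t3=200+4=204
$t7=8-1=7
cmp $t7, 1  (cmp 7,1)
bgt top: taken
$t4=M[204]=28
$t2=(-5)-28=-33
$t2=M[204]=28
$t4=28+28=56
$t3=204+4=208
$t7=7-1=6
cmp $t7, 1  (cmp 6,1)
bgt top: taken
$t4=M[208]=16
$t2=28-16=12
$t2=M[208]=16
$t4=16+16=32
$t3=208+4=212
$t7=6-1=5
cmp $t7, 1  (cmp 5,1)
bgt top: taken
$t4=M[212]=21
$t2=16-21=-5
$t2=M[212]=21
$t4=21+21=42
$t3=212+4=216
$t7=5-1=4
cmp $t7, 1  (cmp 4,1)
bgt top: taken
$t4=M[216]=-7
$t2=21-(-7)=28
$t2=M[216]=-7
$t4=(-7)+(-7)=-14
$t3=216+4=220
$t7=4-1=3
cmp $t7, 1  (cmp 3,1)
bgt top: taken
$t4=M[220]=-3
$t2=(-7)-(-3)=-4
$t2=M[220]=-3
$t4=(-3)+(-3)=-6
$t3=220+4=224
$t7=3-1=2
cmp $t7, 1  (cmp 2,1)
bgt top: taken
$t4=M[224]=4
$t2=(-3)-4=-7
$t2=M[224]=4
$t4=4+4=8
$t3=224+4=228
$t7=2-1=1
cmp $t7, 1  (cmp 1,1)
bgt top: not taken
halt.
Total executed instructions: 61.

61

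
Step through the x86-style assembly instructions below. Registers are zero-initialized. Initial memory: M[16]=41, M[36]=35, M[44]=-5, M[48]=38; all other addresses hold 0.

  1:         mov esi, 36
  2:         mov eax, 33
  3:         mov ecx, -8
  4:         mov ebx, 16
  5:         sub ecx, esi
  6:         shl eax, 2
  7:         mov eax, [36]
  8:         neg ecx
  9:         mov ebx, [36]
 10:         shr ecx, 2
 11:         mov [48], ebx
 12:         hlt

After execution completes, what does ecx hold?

11

mov esi, 36 → esi=36
mov eax, 33 → eax=33
mov ecx, -8 → ecx=-8
mov ebx, 16 → ebx=16
sub ecx, esi → ecx=(-8)-36=-44
shl eax, 2 → eax=33<<2=132
mov eax, [36] → eax=M[36]=35
neg ecx → ecx=-(-44)=44
mov ebx, [36] → ebx=M[36]=35
shr ecx, 2 → ecx=44>>2=11
mov [48], ebx → M[48]=35
halt.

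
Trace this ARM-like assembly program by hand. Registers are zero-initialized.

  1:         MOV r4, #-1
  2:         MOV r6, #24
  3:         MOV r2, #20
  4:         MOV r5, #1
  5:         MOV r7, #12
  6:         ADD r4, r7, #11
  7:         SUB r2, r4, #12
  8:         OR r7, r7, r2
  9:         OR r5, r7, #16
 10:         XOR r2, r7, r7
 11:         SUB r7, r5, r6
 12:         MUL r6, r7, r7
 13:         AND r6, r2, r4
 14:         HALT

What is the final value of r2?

MOV r4, #-1 → r4=-1
MOV r6, #24 → r6=24
MOV r2, #20 → r2=20
MOV r5, #1 → r5=1
MOV r7, #12 → r7=12
ADD r4, r7, #11 → r4=12+11=23
SUB r2, r4, #12 → r2=23-12=11
OR r7, r7, r2 → r7=12|11=15
OR r5, r7, #16 → r5=15|16=31
XOR r2, r7, r7 → r2=15^15=0
SUB r7, r5, r6 → r7=31-24=7
MUL r6, r7, r7 → r6=7*7=49
AND r6, r2, r4 → r6=0&23=0
halt.

0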